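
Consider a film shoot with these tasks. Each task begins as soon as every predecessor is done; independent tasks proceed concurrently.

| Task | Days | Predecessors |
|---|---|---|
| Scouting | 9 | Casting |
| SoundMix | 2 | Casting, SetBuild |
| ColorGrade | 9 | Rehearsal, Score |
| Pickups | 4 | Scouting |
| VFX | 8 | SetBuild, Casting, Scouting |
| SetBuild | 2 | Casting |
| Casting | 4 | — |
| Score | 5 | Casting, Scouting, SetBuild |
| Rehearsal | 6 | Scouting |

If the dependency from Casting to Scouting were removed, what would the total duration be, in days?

24

With the dependency in place, Casting→Scouting→Rehearsal→ColorGrade = 4+9+6+9 = 28 sets the finish at 28 days.
Without Casting→Scouting, Scouting's earliest start moves from 4 to 0.
The longest chain is now Scouting→Rehearsal→ColorGrade = 9+6+9 = 24, so the job takes 24 days.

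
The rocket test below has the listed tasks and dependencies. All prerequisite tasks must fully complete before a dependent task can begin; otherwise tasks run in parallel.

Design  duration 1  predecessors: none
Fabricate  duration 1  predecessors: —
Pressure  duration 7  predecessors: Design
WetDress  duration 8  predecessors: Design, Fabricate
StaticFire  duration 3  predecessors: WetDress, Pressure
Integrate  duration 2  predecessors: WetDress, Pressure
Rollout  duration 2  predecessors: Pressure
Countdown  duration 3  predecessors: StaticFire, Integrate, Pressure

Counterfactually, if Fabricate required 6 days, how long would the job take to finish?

Critical path before the change: Fabricate→WetDress→StaticFire→Countdown = 1+8+3+3 = 15 giving 15 days.
Fabricate lies on that path, so at 6 days the path becomes 20 days.
The critical path is still Fabricate→WetDress→StaticFire→Countdown; finish is now 20 days.

20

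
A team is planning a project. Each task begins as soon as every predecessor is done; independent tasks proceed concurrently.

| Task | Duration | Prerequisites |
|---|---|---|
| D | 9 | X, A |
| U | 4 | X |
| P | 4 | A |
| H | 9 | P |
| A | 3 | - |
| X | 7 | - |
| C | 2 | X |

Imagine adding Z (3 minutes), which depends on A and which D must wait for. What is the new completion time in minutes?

16

Originally the schedule takes 16 minutes.
With Z inserted, D now waits for max(X, A, Z).
New critical path: X→D = 7+9 = 16 ⇒ 16 minutes.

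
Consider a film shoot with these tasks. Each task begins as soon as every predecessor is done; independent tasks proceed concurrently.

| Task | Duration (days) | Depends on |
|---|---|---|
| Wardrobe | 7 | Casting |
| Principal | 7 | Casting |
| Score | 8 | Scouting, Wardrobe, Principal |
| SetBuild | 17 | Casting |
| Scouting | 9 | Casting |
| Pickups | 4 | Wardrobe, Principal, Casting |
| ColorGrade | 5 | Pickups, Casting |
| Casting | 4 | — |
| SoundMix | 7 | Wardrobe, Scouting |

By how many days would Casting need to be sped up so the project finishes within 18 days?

3

Current finish: 21 days; target: 18.
Casting is on every critical path, so each day cut from Casting cuts the finish by one (this holds down to a finish of 18).
Need 21 − 18 = 3 days off Casting → Casting becomes 1 day, finish becomes 18.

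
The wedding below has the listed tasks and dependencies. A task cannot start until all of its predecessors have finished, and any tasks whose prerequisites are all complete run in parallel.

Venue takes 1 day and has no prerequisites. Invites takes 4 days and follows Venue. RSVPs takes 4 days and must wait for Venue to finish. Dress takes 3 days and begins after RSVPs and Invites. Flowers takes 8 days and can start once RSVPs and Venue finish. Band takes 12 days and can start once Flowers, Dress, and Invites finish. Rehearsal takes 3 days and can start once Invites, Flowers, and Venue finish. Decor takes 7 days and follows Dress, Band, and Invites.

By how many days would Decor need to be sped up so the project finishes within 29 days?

3

Current finish: 32 days; target: 29.
Decor is on every critical path, so each day cut from Decor cuts the finish by one (this holds down to a finish of 26).
Need 32 − 29 = 3 days off Decor → Decor becomes 4 days, finish becomes 29.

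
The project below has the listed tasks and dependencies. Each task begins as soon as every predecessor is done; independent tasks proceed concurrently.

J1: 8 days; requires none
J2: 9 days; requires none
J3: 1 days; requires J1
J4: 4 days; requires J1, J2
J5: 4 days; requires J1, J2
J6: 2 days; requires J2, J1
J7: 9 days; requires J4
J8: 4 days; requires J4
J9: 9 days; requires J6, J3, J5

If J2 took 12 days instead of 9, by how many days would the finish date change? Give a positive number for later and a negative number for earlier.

The binding path is J2→J4→J7 = 9+4+9 = 22; finish at 22 days.
J2 is on the critical path; changing it to 12 makes that path 25 days.
That remains the longest chain; total 25 days.
Change in finish: 25 − 22 = +3 days.

3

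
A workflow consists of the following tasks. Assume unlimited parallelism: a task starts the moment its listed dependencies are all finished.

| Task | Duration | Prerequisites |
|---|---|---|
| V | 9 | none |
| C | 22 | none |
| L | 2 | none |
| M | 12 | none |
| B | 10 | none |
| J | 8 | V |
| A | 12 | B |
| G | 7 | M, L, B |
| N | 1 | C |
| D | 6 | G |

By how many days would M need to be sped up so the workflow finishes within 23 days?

Current finish: 25 days; target: 23.
M is on every critical path, so each day cut from M cuts the finish by one (this holds down to a finish of 23).
Need 25 − 23 = 2 days off M → M becomes 10 days, finish becomes 23.

2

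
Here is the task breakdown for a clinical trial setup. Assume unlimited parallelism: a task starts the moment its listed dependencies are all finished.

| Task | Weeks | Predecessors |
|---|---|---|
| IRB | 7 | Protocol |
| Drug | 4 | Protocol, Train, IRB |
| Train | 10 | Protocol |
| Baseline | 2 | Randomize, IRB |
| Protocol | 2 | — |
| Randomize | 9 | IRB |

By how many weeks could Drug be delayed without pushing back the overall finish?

4

The longest chain is Protocol→IRB→Randomize→Baseline = 2+7+9+2 = 20; overall finish 20 weeks.
The longest chain containing Drug totals 16 weeks.
Float = 20 − 16 = 4.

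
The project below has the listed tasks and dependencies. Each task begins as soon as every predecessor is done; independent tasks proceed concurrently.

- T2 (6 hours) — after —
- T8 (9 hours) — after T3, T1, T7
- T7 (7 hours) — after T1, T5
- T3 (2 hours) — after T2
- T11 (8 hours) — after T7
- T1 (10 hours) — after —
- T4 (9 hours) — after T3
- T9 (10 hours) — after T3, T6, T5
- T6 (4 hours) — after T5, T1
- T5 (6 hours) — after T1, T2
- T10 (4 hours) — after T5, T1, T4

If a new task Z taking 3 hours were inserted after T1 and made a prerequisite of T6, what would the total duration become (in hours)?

Originally the project takes 32 hours.
With Z inserted, T6 now waits for max(T5, T1, Z).
New critical path: T1→T5→T7→T8 = 10+6+7+9 = 32 ⇒ 32 hours.

32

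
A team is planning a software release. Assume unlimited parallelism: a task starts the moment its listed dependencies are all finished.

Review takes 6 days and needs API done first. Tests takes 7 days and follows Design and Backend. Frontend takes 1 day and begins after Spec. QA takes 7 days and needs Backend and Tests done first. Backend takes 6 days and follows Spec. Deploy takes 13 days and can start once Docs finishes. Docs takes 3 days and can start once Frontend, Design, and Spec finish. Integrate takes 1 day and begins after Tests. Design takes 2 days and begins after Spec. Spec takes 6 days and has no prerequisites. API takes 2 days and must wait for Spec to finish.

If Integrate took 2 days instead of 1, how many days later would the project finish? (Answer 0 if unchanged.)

0

As given, the longest chain is Spec→Backend→Tests→QA = 6+6+7+7 = 26, so the finish is 26 days.
Integrate has 6 days of float (longest path through it is 20).
No other chain overtakes it, so the finish is 26 days.
Change in finish: 26 − 26 = +0 days.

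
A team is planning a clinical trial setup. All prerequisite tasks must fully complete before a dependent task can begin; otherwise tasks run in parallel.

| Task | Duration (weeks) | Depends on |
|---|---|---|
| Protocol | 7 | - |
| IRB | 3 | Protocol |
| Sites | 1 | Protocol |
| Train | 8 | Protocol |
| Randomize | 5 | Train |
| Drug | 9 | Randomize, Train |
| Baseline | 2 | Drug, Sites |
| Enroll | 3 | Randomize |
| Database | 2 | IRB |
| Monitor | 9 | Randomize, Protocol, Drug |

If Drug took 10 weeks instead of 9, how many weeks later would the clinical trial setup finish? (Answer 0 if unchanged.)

Critical path before the change: Protocol→Train→Randomize→Drug→Monitor = 7+8+5+9+9 = 38 giving 38 weeks.
Since Drug is critical, the +1 change carries straight to that chain (now 39 weeks).
That remains the longest chain; total 39 weeks.
Change in finish: 39 − 38 = +1 weeks.

1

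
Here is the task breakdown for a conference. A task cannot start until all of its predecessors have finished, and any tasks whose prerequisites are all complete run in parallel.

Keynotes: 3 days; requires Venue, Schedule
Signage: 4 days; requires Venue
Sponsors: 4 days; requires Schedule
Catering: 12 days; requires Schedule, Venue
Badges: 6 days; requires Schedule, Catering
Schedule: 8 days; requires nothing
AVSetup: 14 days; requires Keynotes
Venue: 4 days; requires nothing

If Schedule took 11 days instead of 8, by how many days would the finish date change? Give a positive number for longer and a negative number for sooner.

As given, the longest chain is Schedule→Catering→Badges = 8+12+6 = 26, so the finish is 26 days.
Since Schedule is critical, the +3 change carries straight to that chain (now 29 days).
No other chain overtakes it, so the finish is 29 days.
Change in finish: 29 − 26 = +3 days.

3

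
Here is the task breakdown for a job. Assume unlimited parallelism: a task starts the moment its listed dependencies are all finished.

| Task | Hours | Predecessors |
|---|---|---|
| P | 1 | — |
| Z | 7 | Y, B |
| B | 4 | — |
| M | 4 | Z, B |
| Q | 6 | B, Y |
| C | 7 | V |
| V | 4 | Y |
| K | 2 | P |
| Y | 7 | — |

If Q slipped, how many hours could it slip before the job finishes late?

Y→Z→M = 7+7+4 = 18 sets the makespan at 18 hours.
Longest path through Q: 13 hours (earliest finish 13, latest finish 18).
Float = 18 − 13 = 5.

5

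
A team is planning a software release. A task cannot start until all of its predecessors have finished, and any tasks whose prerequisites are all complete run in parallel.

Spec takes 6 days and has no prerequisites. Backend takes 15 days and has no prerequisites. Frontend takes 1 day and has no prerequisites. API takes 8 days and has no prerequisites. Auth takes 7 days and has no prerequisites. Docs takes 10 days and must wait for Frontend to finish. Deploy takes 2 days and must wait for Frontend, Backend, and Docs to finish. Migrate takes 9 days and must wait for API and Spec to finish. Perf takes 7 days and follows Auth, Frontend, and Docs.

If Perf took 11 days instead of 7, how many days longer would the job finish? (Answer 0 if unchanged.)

Baseline: Frontend→Docs→Perf = 1+10+7 = 18 → 18 days.
Perf is on the critical path; changing it to 11 makes that path 22 days.
No other chain overtakes it, so the finish is 22 days.
Change in finish: 22 − 18 = +4 days.

4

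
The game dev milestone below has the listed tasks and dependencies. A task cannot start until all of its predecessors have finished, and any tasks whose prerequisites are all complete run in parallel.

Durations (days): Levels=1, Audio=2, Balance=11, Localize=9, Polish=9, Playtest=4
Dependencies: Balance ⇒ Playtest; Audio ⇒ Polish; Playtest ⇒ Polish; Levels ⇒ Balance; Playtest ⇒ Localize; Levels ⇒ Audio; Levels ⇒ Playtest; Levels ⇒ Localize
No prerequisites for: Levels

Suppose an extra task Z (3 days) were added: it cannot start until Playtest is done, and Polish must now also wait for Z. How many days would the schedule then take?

28

Originally the schedule takes 25 days.
With Z inserted, Polish now waits for max(Playtest, Audio, Z).
New critical path: Levels→Balance→Playtest→Z→Polish = 1+11+4+3+9 = 28 ⇒ 28 days.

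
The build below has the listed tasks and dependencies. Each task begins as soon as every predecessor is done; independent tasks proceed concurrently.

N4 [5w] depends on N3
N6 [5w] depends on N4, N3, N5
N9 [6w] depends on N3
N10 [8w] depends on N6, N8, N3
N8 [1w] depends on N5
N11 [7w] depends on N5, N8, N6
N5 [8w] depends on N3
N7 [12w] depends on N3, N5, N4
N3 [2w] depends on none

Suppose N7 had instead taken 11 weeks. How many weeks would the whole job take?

Actual critical path: N3→N5→N6→N10 = 2+8+5+8 = 23 ⇒ 23 weeks.
The longest path through N7 is only 22 weeks, so N7 has float 1.
The critical path is still N3→N5→N6→N10; finish is now 23 weeks.

23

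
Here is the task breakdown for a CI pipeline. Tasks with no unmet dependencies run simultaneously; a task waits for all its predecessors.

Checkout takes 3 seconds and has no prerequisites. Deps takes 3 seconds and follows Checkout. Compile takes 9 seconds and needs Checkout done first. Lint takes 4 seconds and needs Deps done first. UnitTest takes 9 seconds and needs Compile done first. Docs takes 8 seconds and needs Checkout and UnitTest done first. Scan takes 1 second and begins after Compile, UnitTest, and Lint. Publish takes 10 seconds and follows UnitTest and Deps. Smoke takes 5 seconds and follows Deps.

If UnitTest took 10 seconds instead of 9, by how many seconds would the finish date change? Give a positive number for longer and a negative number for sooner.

Baseline: Checkout→Compile→UnitTest→Publish = 3+9+9+10 = 31 → 31 seconds.
Since UnitTest is critical, the +1 change carries straight to that chain (now 32 seconds).
The critical path is still Checkout→Compile→UnitTest→Publish; finish is now 32 seconds.
Change in finish: 32 − 31 = +1 seconds.

1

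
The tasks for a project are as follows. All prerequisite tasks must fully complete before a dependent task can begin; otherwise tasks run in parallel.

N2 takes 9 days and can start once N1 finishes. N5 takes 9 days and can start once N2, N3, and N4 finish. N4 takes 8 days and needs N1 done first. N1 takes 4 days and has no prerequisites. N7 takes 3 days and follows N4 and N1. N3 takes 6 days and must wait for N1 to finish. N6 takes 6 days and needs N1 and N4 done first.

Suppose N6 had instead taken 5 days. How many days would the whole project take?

22

Actual critical path: N1→N2→N5 = 4+9+9 = 22 ⇒ 22 days.
The longest path through N6 is only 18 days, so N6 has float 4.
That remains the longest chain; total 22 days.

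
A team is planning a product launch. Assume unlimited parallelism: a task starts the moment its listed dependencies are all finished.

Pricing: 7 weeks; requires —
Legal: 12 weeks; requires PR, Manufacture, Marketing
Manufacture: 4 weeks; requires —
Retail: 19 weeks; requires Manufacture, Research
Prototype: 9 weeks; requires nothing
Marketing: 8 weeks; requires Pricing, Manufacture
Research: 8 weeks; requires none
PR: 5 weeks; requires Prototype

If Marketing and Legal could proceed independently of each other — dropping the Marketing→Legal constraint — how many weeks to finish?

Before: longest chain Research→Retail = 8+19 = 27, finish 27.
Without Marketing→Legal, Legal's earliest start moves from 15 to 14.
The longest chain is now Research→Retail = 8+19 = 27, so the plan takes 27 weeks.

27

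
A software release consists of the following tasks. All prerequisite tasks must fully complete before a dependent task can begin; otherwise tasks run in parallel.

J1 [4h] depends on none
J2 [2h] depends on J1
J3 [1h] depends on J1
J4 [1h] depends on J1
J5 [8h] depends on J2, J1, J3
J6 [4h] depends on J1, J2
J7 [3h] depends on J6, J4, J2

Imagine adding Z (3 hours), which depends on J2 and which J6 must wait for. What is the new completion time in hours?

16

Originally the job takes 14 hours.
With Z inserted, J6 now waits for max(J1, J2, Z).
New critical path: J1→J2→Z→J6→J7 = 4+2+3+4+3 = 16 ⇒ 16 hours.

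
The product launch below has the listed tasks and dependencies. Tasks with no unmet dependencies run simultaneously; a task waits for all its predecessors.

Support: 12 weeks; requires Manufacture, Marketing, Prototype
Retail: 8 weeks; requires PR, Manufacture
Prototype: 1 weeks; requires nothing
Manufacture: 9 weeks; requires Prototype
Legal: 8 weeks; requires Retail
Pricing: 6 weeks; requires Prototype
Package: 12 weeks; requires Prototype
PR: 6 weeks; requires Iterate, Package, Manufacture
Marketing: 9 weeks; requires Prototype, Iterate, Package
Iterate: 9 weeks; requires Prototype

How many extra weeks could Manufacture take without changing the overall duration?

3

The longest chain is Prototype→Package→PR→Retail→Legal = 1+12+6+8+8 = 35; overall finish 35 weeks.
The longest chain containing Manufacture totals 32 weeks.
Float = 35 − 32 = 3.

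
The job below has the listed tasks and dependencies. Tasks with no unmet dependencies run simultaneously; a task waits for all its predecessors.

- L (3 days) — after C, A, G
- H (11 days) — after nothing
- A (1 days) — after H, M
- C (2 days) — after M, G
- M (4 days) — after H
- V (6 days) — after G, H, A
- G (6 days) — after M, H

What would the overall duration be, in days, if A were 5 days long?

As given, the longest chain is H→M→G→V = 11+4+6+6 = 27, so the finish is 27 days.
A has 5 days of float (longest path through it is 22).
The critical path is still H→M→G→V; finish is now 27 days.

27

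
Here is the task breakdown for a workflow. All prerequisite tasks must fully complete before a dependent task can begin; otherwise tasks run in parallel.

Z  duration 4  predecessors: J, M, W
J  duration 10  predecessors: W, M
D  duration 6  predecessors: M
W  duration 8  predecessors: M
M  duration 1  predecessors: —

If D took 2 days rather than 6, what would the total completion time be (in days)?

As given, the longest chain is M→W→J→Z = 1+8+10+4 = 23, so the finish is 23 days.
D is off the critical path — its longest chain is 7 days, giving 16 of slack.
The critical path is still M→W→J→Z; finish is now 23 days.

23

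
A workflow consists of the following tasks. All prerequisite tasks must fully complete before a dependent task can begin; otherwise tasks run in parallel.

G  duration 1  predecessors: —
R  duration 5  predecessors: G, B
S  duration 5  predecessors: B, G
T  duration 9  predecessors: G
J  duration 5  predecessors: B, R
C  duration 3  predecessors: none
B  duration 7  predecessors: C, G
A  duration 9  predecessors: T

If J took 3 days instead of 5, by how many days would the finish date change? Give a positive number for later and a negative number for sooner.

-1

The binding path is C→B→R→J = 3+7+5+5 = 20; finish at 20 days.
J is on the critical path; changing it to 3 makes that path 18 days.
The binding chain switches to G→T→A = 1+9+9 = 19; finish 19 days.
Change in finish: 19 − 20 = -1 days.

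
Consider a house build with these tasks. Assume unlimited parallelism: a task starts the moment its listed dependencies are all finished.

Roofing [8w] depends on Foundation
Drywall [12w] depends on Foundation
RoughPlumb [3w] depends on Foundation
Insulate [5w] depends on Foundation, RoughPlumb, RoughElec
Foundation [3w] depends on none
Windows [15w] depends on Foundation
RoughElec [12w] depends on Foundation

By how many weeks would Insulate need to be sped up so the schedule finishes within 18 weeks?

Current finish: 20 weeks; target: 18.
Insulate is on every critical path, so each week cut from Insulate cuts the finish by one (this holds down to a finish of 18).
Need 20 − 18 = 2 weeks off Insulate → Insulate becomes 3 weeks, finish becomes 18.

2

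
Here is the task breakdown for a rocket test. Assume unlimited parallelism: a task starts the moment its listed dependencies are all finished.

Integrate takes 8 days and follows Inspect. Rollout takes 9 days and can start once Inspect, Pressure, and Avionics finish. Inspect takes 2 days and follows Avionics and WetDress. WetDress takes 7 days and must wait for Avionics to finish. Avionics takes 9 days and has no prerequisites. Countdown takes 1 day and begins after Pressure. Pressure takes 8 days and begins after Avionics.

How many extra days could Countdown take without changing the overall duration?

The longest chain is Avionics→WetDress→Inspect→Rollout = 9+7+2+9 = 27; overall finish 27 days.
The longest chain containing Countdown totals 18 days.
Float = 27 − 18 = 9.

9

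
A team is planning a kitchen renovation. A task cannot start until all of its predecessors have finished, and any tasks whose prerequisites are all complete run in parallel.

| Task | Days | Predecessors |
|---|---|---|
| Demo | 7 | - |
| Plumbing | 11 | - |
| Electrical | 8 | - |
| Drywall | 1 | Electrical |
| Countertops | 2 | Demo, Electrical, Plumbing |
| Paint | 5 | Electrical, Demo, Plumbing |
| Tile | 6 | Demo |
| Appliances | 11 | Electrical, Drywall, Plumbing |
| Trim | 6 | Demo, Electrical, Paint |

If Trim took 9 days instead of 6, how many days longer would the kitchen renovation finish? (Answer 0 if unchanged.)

Critical path before the change: Plumbing→Paint→Trim = 11+5+6 = 22 giving 22 days.
Since Trim is critical, the +3 change carries straight to that chain (now 25 days).
That remains the longest chain; total 25 days.
Change in finish: 25 − 22 = +3 days.

3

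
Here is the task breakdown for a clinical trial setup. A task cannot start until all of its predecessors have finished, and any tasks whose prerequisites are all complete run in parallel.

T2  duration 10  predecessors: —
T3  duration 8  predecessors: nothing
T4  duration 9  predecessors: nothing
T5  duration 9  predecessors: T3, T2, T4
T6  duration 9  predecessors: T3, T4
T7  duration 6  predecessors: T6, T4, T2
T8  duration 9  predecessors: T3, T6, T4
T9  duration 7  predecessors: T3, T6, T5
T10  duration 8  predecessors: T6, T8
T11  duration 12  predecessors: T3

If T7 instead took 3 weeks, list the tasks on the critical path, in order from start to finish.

T4, T6, T8, T10

The binding path is T4→T6→T8→T10 = 9+9+9+8 = 35; finish at 35 weeks.
T7 has 11 weeks of float (longest path through it is 24).
No other chain overtakes it, so the finish is 35 weeks.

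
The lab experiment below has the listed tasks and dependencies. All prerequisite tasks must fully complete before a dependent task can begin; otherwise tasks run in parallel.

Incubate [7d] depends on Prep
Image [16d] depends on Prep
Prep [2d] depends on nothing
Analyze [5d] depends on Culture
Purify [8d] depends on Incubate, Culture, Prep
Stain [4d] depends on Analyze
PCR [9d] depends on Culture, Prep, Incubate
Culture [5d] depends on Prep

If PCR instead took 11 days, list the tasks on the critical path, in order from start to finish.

Baseline: Prep→Incubate→PCR = 2+7+9 = 18 → 18 days.
PCR is on the critical path; changing it to 11 makes that path 20 days.
No other chain overtakes it, so the finish is 20 days.

Prep, Incubate, PCR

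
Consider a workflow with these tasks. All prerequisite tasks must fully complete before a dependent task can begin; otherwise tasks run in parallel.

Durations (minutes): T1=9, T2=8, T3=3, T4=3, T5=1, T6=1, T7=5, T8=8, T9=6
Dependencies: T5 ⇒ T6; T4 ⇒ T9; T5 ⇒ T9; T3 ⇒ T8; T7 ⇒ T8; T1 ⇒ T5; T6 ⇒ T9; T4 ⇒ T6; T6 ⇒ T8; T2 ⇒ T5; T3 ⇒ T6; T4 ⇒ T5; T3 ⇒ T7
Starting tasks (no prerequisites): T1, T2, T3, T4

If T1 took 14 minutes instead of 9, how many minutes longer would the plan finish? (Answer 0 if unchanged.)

5

As given, the longest chain is T1→T5→T6→T8 = 9+1+1+8 = 19, so the finish is 19 minutes.
T1 lies on that path, so at 14 minutes the path becomes 24 minutes.
That remains the longest chain; total 24 minutes.
Change in finish: 24 − 19 = +5 minutes.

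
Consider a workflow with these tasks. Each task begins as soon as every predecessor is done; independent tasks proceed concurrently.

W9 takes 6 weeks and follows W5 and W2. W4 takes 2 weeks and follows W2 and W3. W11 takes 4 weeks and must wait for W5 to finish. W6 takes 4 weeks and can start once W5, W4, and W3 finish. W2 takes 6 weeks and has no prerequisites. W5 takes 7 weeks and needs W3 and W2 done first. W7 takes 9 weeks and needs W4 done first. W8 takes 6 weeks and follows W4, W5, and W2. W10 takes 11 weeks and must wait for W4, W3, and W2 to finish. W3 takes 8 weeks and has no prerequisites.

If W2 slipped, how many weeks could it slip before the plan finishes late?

Critical path: W3→W4→W10 = 8+2+11 = 21, so the finish is 21 weeks.
The longest chain containing W2 totals 19 weeks.
Slack of W2 = 2 − 0 = 2 weeks.

2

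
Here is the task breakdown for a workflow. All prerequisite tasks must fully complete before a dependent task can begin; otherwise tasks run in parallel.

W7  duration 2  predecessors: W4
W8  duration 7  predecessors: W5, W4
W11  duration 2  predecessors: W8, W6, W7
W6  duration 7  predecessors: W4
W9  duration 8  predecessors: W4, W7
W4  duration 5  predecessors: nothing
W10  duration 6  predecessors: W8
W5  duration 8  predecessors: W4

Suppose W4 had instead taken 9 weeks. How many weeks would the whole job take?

30

Baseline: W4→W5→W8→W10 = 5+8+7+6 = 26 → 26 weeks.
Since W4 is critical, the +4 change carries straight to that chain (now 30 weeks).
The critical path is still W4→W5→W8→W10; finish is now 30 weeks.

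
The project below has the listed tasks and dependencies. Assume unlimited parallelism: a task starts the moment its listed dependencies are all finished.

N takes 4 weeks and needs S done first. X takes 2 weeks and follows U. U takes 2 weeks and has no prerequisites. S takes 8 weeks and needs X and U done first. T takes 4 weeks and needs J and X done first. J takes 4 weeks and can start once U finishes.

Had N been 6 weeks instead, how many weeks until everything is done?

18

As given, the longest chain is U→X→S→N = 2+2+8+4 = 16, so the finish is 16 weeks.
N is on the critical path; changing it to 6 makes that path 18 weeks.
That remains the longest chain; total 18 weeks.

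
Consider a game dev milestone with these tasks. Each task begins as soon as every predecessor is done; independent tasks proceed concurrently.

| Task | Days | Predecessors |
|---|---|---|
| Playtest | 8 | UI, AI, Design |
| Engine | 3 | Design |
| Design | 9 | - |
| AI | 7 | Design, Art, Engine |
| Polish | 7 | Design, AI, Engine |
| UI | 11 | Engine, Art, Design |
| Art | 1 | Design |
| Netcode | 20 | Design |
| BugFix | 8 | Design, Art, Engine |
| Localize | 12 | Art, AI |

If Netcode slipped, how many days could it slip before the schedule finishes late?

2

Design→Engine→AI→Localize = 9+3+7+12 = 31 sets the makespan at 31 days.
Netcode finishes as early as 29 and must finish by 31.
Slack of Netcode = 11 − 9 = 2 days.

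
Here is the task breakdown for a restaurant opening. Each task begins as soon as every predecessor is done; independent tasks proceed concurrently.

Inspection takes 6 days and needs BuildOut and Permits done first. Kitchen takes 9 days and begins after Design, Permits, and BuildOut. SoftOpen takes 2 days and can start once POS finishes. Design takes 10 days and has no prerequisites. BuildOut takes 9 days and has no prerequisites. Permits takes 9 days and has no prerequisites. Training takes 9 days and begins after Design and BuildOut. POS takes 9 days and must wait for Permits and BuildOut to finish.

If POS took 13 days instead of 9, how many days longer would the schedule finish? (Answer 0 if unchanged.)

Baseline: Permits→POS→SoftOpen = 9+9+2 = 20 → 20 days.
Since POS is critical, the +4 change carries straight to that chain (now 24 days).
No other chain overtakes it, so the finish is 24 days.
Change in finish: 24 − 20 = +4 days.

4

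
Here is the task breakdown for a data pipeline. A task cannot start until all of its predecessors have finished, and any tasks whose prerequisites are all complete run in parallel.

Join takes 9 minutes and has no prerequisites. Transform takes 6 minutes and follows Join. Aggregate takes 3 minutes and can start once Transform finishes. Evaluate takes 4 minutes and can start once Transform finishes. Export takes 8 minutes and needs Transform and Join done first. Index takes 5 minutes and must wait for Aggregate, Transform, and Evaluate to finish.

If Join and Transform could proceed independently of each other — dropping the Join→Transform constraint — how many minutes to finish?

17

With the dependency in place, Join→Transform→Evaluate→Index = 9+6+4+5 = 24 sets the finish at 24 minutes.
Without Join→Transform, Transform's earliest start moves from 9 to 0.
New critical path: Join→Export = 9+8 = 17 ⇒ 17 minutes.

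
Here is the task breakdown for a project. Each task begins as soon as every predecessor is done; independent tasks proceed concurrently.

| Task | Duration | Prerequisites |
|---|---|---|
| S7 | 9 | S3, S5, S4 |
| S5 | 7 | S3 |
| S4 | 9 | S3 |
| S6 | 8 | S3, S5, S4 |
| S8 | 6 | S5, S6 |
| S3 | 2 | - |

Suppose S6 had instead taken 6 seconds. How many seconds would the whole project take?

As given, the longest chain is S3→S4→S6→S8 = 2+9+8+6 = 25, so the finish is 25 seconds.
S6 is on the critical path; changing it to 6 makes that path 23 seconds.
That remains the longest chain; total 23 seconds.

23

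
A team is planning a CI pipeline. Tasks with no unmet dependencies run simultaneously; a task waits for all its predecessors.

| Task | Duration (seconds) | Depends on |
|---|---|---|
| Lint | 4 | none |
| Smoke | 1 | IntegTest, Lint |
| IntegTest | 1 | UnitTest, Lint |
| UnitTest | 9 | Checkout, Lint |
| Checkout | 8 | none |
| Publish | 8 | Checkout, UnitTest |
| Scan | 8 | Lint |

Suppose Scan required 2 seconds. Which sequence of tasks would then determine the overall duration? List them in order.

Baseline: Checkout→UnitTest→Publish = 8+9+8 = 25 → 25 seconds.
Scan is off the critical path — its longest chain is 12 seconds, giving 13 of slack.
The critical path is still Checkout→UnitTest→Publish; finish is now 25 seconds.

Checkout, UnitTest, Publish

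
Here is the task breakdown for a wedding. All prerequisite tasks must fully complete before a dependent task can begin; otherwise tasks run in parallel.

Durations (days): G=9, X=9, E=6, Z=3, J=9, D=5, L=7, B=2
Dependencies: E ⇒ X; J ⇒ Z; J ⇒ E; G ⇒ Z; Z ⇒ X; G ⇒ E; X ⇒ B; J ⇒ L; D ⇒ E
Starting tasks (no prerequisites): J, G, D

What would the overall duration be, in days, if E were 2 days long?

23

The binding path is J→E→X→B = 9+6+9+2 = 26; finish at 26 days.
Since E is critical, the -4 change carries straight to that chain (now 22 days).
The binding chain switches to J→Z→X→B = 9+3+9+2 = 23; finish 23 days.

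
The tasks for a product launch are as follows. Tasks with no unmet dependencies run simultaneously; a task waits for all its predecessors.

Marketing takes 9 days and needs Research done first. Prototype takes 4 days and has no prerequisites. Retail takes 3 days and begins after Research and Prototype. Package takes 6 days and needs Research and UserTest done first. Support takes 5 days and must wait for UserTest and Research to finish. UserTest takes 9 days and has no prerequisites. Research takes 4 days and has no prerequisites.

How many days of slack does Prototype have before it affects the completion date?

Critical path: UserTest→Package = 9+6 = 15, so the finish is 15 days.
Prototype finishes as early as 4 and must finish by 12.
Float = 15 − 7 = 8.

8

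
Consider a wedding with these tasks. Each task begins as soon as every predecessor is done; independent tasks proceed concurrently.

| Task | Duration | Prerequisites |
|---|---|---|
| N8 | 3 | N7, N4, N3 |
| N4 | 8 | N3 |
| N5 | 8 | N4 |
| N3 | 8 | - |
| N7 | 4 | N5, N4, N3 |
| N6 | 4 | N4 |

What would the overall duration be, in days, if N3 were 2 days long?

Critical path before the change: N3→N4→N5→N7→N8 = 8+8+8+4+3 = 31 giving 31 days.
N3 lies on that path, so at 2 days the path becomes 25 days.
That remains the longest chain; total 25 days.

25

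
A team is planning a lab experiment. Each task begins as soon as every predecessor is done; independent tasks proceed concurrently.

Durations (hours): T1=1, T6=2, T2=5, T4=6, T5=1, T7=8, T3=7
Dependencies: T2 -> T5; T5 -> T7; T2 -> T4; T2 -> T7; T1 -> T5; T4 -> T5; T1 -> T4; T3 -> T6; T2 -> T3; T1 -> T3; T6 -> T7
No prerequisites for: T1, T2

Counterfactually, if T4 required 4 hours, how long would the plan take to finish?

22

As given, the longest chain is T2→T3→T6→T7 = 5+7+2+8 = 22, so the finish is 22 hours.
T4 has 2 hours of float (longest path through it is 20).
No other chain overtakes it, so the finish is 22 hours.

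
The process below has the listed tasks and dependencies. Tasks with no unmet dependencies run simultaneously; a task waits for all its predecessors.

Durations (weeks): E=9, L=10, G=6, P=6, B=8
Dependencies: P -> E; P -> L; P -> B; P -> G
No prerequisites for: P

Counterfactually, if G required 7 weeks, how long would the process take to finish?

16

Critical path before the change: P→L = 6+10 = 16 giving 16 weeks.
G is off the critical path — its longest chain is 12 weeks, giving 4 of slack.
No other chain overtakes it, so the finish is 16 weeks.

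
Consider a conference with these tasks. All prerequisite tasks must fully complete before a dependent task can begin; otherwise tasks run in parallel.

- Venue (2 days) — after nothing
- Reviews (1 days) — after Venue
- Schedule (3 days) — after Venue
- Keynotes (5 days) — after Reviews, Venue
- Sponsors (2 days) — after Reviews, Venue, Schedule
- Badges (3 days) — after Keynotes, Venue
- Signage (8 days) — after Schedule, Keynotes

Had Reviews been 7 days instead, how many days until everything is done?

22

Critical path before the change: Venue→Reviews→Keynotes→Signage = 2+1+5+8 = 16 giving 16 days.
Reviews lies on that path, so at 7 days the path becomes 22 days.
The critical path is still Venue→Reviews→Keynotes→Signage; finish is now 22 days.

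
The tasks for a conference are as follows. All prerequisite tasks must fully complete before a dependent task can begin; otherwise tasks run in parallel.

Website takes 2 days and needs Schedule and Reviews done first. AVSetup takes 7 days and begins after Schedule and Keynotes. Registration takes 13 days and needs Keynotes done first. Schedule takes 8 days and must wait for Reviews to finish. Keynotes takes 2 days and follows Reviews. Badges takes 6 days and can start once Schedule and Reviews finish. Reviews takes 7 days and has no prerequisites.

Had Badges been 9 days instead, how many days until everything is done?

Actual critical path: Reviews→Schedule→AVSetup = 7+8+7 = 22 ⇒ 22 days.
Badges is off the critical path — its longest chain is 21 days, giving 1 of slack.
The binding chain switches to Reviews→Schedule→Badges = 7+8+9 = 24; finish 24 days.

24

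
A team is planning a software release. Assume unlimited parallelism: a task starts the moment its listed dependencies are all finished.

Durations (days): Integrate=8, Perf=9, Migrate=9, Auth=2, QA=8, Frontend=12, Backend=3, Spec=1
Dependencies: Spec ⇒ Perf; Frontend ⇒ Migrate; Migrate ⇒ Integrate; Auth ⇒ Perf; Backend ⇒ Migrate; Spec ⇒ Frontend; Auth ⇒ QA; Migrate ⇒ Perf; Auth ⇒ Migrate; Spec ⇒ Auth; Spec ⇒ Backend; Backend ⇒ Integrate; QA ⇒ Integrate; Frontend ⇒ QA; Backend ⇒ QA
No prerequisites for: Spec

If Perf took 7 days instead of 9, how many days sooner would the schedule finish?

Critical path before the change: Spec→Frontend→Migrate→Perf = 1+12+9+9 = 31 giving 31 days.
Perf is on the critical path; changing it to 7 makes that path 29 days.
The binding chain switches to Spec→Frontend→Migrate→Integrate = 1+12+9+8 = 30; finish 30 days.
Change in finish: 30 − 31 = -1 days.

1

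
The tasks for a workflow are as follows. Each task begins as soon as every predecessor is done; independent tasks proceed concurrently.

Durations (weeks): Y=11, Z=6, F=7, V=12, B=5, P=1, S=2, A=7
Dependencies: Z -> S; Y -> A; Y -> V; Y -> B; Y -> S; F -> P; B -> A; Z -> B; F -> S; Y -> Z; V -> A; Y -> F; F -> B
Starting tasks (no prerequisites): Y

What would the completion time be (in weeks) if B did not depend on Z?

30

Before: longest chain Y→F→B→A = 11+7+5+7 = 30, finish 30.
Dropping Z→B doesn't change B's earliest start (18); another predecessor still binds.
New critical path: Y→F→B→A = 11+7+5+7 = 30 ⇒ 30 weeks.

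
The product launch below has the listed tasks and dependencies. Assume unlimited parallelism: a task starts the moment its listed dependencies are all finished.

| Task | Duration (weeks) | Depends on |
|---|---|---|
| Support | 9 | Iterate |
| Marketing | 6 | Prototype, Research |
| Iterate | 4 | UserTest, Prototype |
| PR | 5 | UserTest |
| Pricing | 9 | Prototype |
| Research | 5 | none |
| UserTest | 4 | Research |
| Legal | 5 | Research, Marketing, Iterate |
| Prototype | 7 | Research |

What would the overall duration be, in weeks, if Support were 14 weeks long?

30

Baseline: Research→Prototype→Iterate→Support = 5+7+4+9 = 25 → 25 weeks.
Support is on the critical path; changing it to 14 makes that path 30 weeks.
The critical path is still Research→Prototype→Iterate→Support; finish is now 30 weeks.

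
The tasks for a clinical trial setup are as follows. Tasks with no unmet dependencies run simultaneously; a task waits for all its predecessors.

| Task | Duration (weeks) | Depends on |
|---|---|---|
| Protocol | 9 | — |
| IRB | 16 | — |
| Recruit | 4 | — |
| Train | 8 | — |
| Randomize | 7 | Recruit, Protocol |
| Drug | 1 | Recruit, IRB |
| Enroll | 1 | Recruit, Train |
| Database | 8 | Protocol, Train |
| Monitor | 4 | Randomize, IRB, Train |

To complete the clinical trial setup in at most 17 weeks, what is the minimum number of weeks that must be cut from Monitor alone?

Current finish: 20 weeks; target: 17.
Monitor is on every critical path, so each week cut from Monitor cuts the finish by one (this holds down to a finish of 17).
Need 20 − 17 = 3 weeks off Monitor → Monitor becomes 1 week, finish becomes 17.

3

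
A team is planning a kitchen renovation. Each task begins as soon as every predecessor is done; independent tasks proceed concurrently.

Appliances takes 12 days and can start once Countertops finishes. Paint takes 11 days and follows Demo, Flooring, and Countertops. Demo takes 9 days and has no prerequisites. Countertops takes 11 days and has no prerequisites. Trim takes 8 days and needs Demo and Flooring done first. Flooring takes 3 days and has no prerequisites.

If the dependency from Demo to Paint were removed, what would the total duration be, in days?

23

Original critical path: Countertops→Appliances = 11+12 = 23 ⇒ 23 days.
Dropping Demo→Paint doesn't change Paint's earliest start (11); another predecessor still binds.
The longest chain is now Countertops→Appliances = 11+12 = 23, so the plan takes 23 days.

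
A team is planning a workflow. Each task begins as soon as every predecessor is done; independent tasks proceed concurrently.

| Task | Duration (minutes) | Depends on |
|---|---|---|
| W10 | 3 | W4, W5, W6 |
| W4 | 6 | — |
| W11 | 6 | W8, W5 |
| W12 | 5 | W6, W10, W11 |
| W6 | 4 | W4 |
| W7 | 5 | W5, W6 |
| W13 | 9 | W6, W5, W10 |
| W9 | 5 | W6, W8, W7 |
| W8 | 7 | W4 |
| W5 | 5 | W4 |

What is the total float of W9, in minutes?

The longest chain is W4→W8→W11→W12 = 6+7+6+5 = 24; overall finish 24 minutes.
The longest chain containing W9 totals 21 minutes.
Float = 24 − 21 = 3.

3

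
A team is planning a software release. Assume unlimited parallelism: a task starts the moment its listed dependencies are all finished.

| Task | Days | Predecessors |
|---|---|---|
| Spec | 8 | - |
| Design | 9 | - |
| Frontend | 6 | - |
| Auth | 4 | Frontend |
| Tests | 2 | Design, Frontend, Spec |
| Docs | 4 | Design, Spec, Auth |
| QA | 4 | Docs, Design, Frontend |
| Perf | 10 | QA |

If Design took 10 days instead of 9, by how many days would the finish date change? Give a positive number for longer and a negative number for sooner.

0

The binding path is Frontend→Auth→Docs→QA→Perf = 6+4+4+4+10 = 28; finish at 28 days.
The longest path through Design is only 27 days, so Design has float 1.
Now Design→Docs→QA→Perf = 10+4+4+10 = 28 is longest, so the finish becomes 28 days.
Change in finish: 28 − 28 = +0 days.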